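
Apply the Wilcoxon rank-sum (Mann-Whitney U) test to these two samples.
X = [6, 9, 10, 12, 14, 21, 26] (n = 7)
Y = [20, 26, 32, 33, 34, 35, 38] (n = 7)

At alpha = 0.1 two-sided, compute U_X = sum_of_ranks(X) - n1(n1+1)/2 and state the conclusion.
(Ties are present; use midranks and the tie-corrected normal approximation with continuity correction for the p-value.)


Step 1: Combine and sort all 14 observations; assign midranks.
sorted (value, group): (6,X), (9,X), (10,X), (12,X), (14,X), (20,Y), (21,X), (26,X), (26,Y), (32,Y), (33,Y), (34,Y), (35,Y), (38,Y)
ranks: 6->1, 9->2, 10->3, 12->4, 14->5, 20->6, 21->7, 26->8.5, 26->8.5, 32->10, 33->11, 34->12, 35->13, 38->14
Step 2: Rank sum for X: R1 = 1 + 2 + 3 + 4 + 5 + 7 + 8.5 = 30.5.
Step 3: U_X = R1 - n1(n1+1)/2 = 30.5 - 7*8/2 = 30.5 - 28 = 2.5.
       U_Y = n1*n2 - U_X = 49 - 2.5 = 46.5.
Step 4: Ties are present, so use the tie-corrected normal approximation (with continuity correction) for the p-value.
Step 5: p-value = 0.005956; compare to alpha = 0.1. reject H0.

U_X = 2.5, p = 0.005956, reject H0 at alpha = 0.1.


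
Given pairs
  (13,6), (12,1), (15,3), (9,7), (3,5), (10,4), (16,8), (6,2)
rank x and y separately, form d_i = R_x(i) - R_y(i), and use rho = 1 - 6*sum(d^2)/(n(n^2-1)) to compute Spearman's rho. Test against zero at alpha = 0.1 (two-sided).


Step 1: Rank x and y separately (midranks; no ties here).
rank(x): 13->6, 12->5, 15->7, 9->3, 3->1, 10->4, 16->8, 6->2
rank(y): 6->6, 1->1, 3->3, 7->7, 5->5, 4->4, 8->8, 2->2
Step 2: d_i = R_x(i) - R_y(i); compute d_i^2.
  (6-6)^2=0, (5-1)^2=16, (7-3)^2=16, (3-7)^2=16, (1-5)^2=16, (4-4)^2=0, (8-8)^2=0, (2-2)^2=0
sum(d^2) = 64.
Step 3: rho = 1 - 6*64 / (8*(8^2 - 1)) = 1 - 384/504 = 0.238095.
Step 4: Under H0, t = rho * sqrt((n-2)/(1-rho^2)) = 0.6005 ~ t(6).
Step 5: Two-sided p-value from the t-distribution with 6 df = 0.570156.
Step 6: alpha = 0.1. fail to reject H0.

rho = 0.2381, p = 0.570156, fail to reject H0 at alpha = 0.1.


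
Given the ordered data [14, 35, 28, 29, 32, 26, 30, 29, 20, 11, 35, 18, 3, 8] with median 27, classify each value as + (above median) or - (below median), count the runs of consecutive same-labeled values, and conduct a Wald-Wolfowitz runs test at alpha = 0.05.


Step 1: Compute median = 27; label A = above, B = below.
Labels in order: BAAAABAABBABBB  (n_A = 7, n_B = 7)
Step 2: Count runs R = 7.
Step 3: Under H0 (random ordering), E[R] = 2*n_A*n_B/(n_A+n_B) + 1 = 2*7*7/14 + 1 = 8.0000.
        Var[R] = 2*n_A*n_B*(2*n_A*n_B - n_A - n_B) / ((n_A+n_B)^2 * (n_A+n_B-1)) = 8232/2548 = 3.2308.
        SD[R] = 1.7974.
Step 4: Continuity-corrected z = (R + 0.5 - E[R]) / SD[R] = (7 + 0.5 - 8.0000) / 1.7974 = -0.2782.
Step 5: Two-sided p-value via normal approximation = 2*(1 - Phi(|z|)) = 0.780879.
Step 6: alpha = 0.05. fail to reject H0.

R = 7, z = -0.2782, p = 0.780879, fail to reject H0.


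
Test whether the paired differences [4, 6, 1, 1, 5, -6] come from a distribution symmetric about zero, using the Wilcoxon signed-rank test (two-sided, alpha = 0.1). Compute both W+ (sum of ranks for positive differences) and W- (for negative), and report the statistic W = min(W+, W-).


Step 1: Drop any zero differences (none here) and take |d_i|.
|d| = [4, 6, 1, 1, 5, 6]
Step 2: Midrank |d_i| (ties get averaged ranks).
ranks: |4|->3, |6|->5.5, |1|->1.5, |1|->1.5, |5|->4, |6|->5.5
Step 3: Attach original signs; sum ranks with positive sign and with negative sign.
W+ = 3 + 5.5 + 1.5 + 1.5 + 4 = 15.5
W- = 5.5 = 5.5
(Check: W+ + W- = 21 should equal n(n+1)/2 = 21.)
Step 4: Test statistic W = min(W+, W-) = 5.5.
Step 5: Ties in |d|, so use the tie-corrected normal approximation.
        E[W] = n(n+1)/4 = 6*7/4 = 10.5.
        Tie groups: |d|=1 (t=2), |d|=6 (t=2); sum(t^3 - t) = 12.
        Var[W] = n(n+1)(2n+1)/24 - sum(t^3-t)/48 = 546/24 - 12/48 = 22.5.
        z = (W - E[W]) / sqrt(Var[W]) = (5.5 - 10.5) / 4.7434 = -1.0541.
        Two-sided p = 2*Phi(z) = 0.291841.
Step 6: alpha = 0.1. fail to reject H0.

W+ = 15.5, W- = 5.5, W = min = 5.5, p = 0.291841, fail to reject H0.


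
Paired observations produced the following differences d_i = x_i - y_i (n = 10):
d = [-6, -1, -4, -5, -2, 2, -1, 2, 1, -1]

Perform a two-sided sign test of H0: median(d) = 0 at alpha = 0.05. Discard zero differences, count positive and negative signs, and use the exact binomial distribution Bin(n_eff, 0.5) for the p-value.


Step 1: Discard zero differences. Original n = 10; n_eff = number of nonzero differences = 10.
Nonzero differences (with sign): -6, -1, -4, -5, -2, +2, -1, +2, +1, -1
Step 2: Count signs: positive = 3, negative = 7.
Step 3: Under H0: P(positive) = 0.5, so the number of positives S ~ Bin(10, 0.5).
Step 4: Two-sided exact p-value = sum of Bin(10,0.5) probabilities at or below the observed probability = 0.343750.
Step 5: alpha = 0.05. fail to reject H0.

n_eff = 10, pos = 3, neg = 7, p = 0.343750, fail to reject H0.


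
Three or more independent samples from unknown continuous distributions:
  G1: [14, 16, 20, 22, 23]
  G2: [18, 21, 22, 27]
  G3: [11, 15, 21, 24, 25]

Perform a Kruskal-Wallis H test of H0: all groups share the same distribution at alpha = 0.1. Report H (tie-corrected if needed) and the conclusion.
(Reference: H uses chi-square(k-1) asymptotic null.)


Step 1: Combine all N = 14 observations and assign midranks.
sorted (value, group, rank): (11,G3,1), (14,G1,2), (15,G3,3), (16,G1,4), (18,G2,5), (20,G1,6), (21,G2,7.5), (21,G3,7.5), (22,G1,9.5), (22,G2,9.5), (23,G1,11), (24,G3,12), (25,G3,13), (27,G2,14)
Step 2: Sum ranks within each group.
R_1 = 32.5 (n_1 = 5)
R_2 = 36 (n_2 = 4)
R_3 = 36.5 (n_3 = 5)
Step 3: H = 12/(N(N+1)) * sum(R_i^2/n_i) - 3(N+1)
     = 12/(14*15) * (32.5^2/5 + 36^2/4 + 36.5^2/5) - 3*15
     = 0.057143 * 801.7 - 45
     = 0.811429.
Step 4: Ties present; correction factor C = 1 - 12/(14^3 - 14) = 0.995604. Corrected H = 0.811429 / 0.995604 = 0.815011.
Step 5: Under H0, H ~ chi^2(2); p-value = 0.665308.
Step 6: alpha = 0.1. fail to reject H0.

H = 0.8150, df = 2, p = 0.665308, fail to reject H0.


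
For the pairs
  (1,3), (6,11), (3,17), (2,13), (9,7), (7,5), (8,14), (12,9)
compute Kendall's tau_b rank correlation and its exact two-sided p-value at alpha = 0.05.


Step 1: Enumerate the 28 unordered pairs (i,j) with i<j and classify each by sign(x_j-x_i) * sign(y_j-y_i).
  (1,2):dx=+5,dy=+8->C; (1,3):dx=+2,dy=+14->C; (1,4):dx=+1,dy=+10->C; (1,5):dx=+8,dy=+4->C
  (1,6):dx=+6,dy=+2->C; (1,7):dx=+7,dy=+11->C; (1,8):dx=+11,dy=+6->C; (2,3):dx=-3,dy=+6->D
  (2,4):dx=-4,dy=+2->D; (2,5):dx=+3,dy=-4->D; (2,6):dx=+1,dy=-6->D; (2,7):dx=+2,dy=+3->C
  (2,8):dx=+6,dy=-2->D; (3,4):dx=-1,dy=-4->C; (3,5):dx=+6,dy=-10->D; (3,6):dx=+4,dy=-12->D
  (3,7):dx=+5,dy=-3->D; (3,8):dx=+9,dy=-8->D; (4,5):dx=+7,dy=-6->D; (4,6):dx=+5,dy=-8->D
  (4,7):dx=+6,dy=+1->C; (4,8):dx=+10,dy=-4->D; (5,6):dx=-2,dy=-2->C; (5,7):dx=-1,dy=+7->D
  (5,8):dx=+3,dy=+2->C; (6,7):dx=+1,dy=+9->C; (6,8):dx=+5,dy=+4->C; (7,8):dx=+4,dy=-5->D
Step 2: C = 14, D = 14, total pairs = 28.
Step 3: tau = (C - D)/(n(n-1)/2) = (14 - 14)/28 = 0.000000.
Step 4: Exact two-sided p-value (enumerate n! = 40320 permutations of y under H0): p = 1.000000.
Step 5: alpha = 0.05. fail to reject H0.

tau_b = 0.0000 (C=14, D=14), p = 1.000000, fail to reject H0.


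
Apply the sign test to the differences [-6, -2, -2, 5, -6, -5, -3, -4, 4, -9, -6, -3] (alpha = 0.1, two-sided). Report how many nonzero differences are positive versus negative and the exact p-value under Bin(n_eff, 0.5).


Step 1: Discard zero differences. Original n = 12; n_eff = number of nonzero differences = 12.
Nonzero differences (with sign): -6, -2, -2, +5, -6, -5, -3, -4, +4, -9, -6, -3
Step 2: Count signs: positive = 2, negative = 10.
Step 3: Under H0: P(positive) = 0.5, so the number of positives S ~ Bin(12, 0.5).
Step 4: Two-sided exact p-value = sum of Bin(12,0.5) probabilities at or below the observed probability = 0.038574.
Step 5: alpha = 0.1. reject H0.

n_eff = 12, pos = 2, neg = 10, p = 0.038574, reject H0.


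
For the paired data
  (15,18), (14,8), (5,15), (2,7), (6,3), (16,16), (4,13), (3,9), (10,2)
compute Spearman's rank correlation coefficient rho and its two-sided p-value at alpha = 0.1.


Step 1: Rank x and y separately (midranks; no ties here).
rank(x): 15->8, 14->7, 5->4, 2->1, 6->5, 16->9, 4->3, 3->2, 10->6
rank(y): 18->9, 8->4, 15->7, 7->3, 3->2, 16->8, 13->6, 9->5, 2->1
Step 2: d_i = R_x(i) - R_y(i); compute d_i^2.
  (8-9)^2=1, (7-4)^2=9, (4-7)^2=9, (1-3)^2=4, (5-2)^2=9, (9-8)^2=1, (3-6)^2=9, (2-5)^2=9, (6-1)^2=25
sum(d^2) = 76.
Step 3: rho = 1 - 6*76 / (9*(9^2 - 1)) = 1 - 456/720 = 0.366667.
Step 4: Under H0, t = rho * sqrt((n-2)/(1-rho^2)) = 1.0427 ~ t(7).
Step 5: Two-sided p-value from the t-distribution with 7 df = 0.331740.
Step 6: alpha = 0.1. fail to reject H0.

rho = 0.3667, p = 0.331740, fail to reject H0 at alpha = 0.1.


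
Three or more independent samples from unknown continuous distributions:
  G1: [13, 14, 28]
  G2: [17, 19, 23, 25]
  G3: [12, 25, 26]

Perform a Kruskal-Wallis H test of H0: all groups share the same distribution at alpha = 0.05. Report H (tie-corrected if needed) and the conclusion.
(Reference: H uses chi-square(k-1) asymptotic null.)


Step 1: Combine all N = 10 observations and assign midranks.
sorted (value, group, rank): (12,G3,1), (13,G1,2), (14,G1,3), (17,G2,4), (19,G2,5), (23,G2,6), (25,G2,7.5), (25,G3,7.5), (26,G3,9), (28,G1,10)
Step 2: Sum ranks within each group.
R_1 = 15 (n_1 = 3)
R_2 = 22.5 (n_2 = 4)
R_3 = 17.5 (n_3 = 3)
Step 3: H = 12/(N(N+1)) * sum(R_i^2/n_i) - 3(N+1)
     = 12/(10*11) * (15^2/3 + 22.5^2/4 + 17.5^2/3) - 3*11
     = 0.109091 * 303.646 - 33
     = 0.125000.
Step 4: Ties present; correction factor C = 1 - 6/(10^3 - 10) = 0.993939. Corrected H = 0.125000 / 0.993939 = 0.125762.
Step 5: Under H0, H ~ chi^2(2); p-value = 0.939055.
Step 6: alpha = 0.05. fail to reject H0.

H = 0.1258, df = 2, p = 0.939055, fail to reject H0.


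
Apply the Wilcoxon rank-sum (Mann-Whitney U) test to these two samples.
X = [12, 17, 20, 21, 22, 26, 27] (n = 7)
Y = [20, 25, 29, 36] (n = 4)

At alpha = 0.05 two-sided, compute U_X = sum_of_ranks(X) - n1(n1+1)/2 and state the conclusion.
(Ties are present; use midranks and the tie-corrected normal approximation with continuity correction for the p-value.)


Step 1: Combine and sort all 11 observations; assign midranks.
sorted (value, group): (12,X), (17,X), (20,X), (20,Y), (21,X), (22,X), (25,Y), (26,X), (27,X), (29,Y), (36,Y)
ranks: 12->1, 17->2, 20->3.5, 20->3.5, 21->5, 22->6, 25->7, 26->8, 27->9, 29->10, 36->11
Step 2: Rank sum for X: R1 = 1 + 2 + 3.5 + 5 + 6 + 8 + 9 = 34.5.
Step 3: U_X = R1 - n1(n1+1)/2 = 34.5 - 7*8/2 = 34.5 - 28 = 6.5.
       U_Y = n1*n2 - U_X = 28 - 6.5 = 21.5.
Step 4: Ties are present, so use the tie-corrected normal approximation (with continuity correction) for the p-value.
Step 5: p-value = 0.184875; compare to alpha = 0.05. fail to reject H0.

U_X = 6.5, p = 0.184875, fail to reject H0 at alpha = 0.05.


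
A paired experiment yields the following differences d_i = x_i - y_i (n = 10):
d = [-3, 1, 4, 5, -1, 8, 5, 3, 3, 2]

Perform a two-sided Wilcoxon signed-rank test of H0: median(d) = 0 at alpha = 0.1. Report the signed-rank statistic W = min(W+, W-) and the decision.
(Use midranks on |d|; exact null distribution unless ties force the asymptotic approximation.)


Step 1: Drop any zero differences (none here) and take |d_i|.
|d| = [3, 1, 4, 5, 1, 8, 5, 3, 3, 2]
Step 2: Midrank |d_i| (ties get averaged ranks).
ranks: |3|->5, |1|->1.5, |4|->7, |5|->8.5, |1|->1.5, |8|->10, |5|->8.5, |3|->5, |3|->5, |2|->3
Step 3: Attach original signs; sum ranks with positive sign and with negative sign.
W+ = 1.5 + 7 + 8.5 + 10 + 8.5 + 5 + 5 + 3 = 48.5
W- = 5 + 1.5 = 6.5
(Check: W+ + W- = 55 should equal n(n+1)/2 = 55.)
Step 4: Test statistic W = min(W+, W-) = 6.5.
Step 5: Ties in |d|, so use the tie-corrected normal approximation.
        E[W] = n(n+1)/4 = 10*11/4 = 27.5.
        Tie groups: |d|=1 (t=2), |d|=3 (t=3), |d|=5 (t=2); sum(t^3 - t) = 36.
        Var[W] = n(n+1)(2n+1)/24 - sum(t^3-t)/48 = 2310/24 - 36/48 = 95.5.
        z = (W - E[W]) / sqrt(Var[W]) = (6.5 - 27.5) / 9.7724 = -2.1489.
        Two-sided p = 2*Phi(z) = 0.031642.
Step 6: alpha = 0.1. reject H0.

W+ = 48.5, W- = 6.5, W = min = 6.5, p = 0.031642, reject H0.


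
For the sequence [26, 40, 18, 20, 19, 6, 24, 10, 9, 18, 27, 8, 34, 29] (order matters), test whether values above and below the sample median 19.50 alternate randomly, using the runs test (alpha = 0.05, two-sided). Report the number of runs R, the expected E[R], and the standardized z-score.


Step 1: Compute median = 19.50; label A = above, B = below.
Labels in order: AABABBABBBABAA  (n_A = 7, n_B = 7)
Step 2: Count runs R = 9.
Step 3: Under H0 (random ordering), E[R] = 2*n_A*n_B/(n_A+n_B) + 1 = 2*7*7/14 + 1 = 8.0000.
        Var[R] = 2*n_A*n_B*(2*n_A*n_B - n_A - n_B) / ((n_A+n_B)^2 * (n_A+n_B-1)) = 8232/2548 = 3.2308.
        SD[R] = 1.7974.
Step 4: Continuity-corrected z = (R - 0.5 - E[R]) / SD[R] = (9 - 0.5 - 8.0000) / 1.7974 = 0.2782.
Step 5: Two-sided p-value via normal approximation = 2*(1 - Phi(|z|)) = 0.780879.
Step 6: alpha = 0.05. fail to reject H0.

R = 9, z = 0.2782, p = 0.780879, fail to reject H0.


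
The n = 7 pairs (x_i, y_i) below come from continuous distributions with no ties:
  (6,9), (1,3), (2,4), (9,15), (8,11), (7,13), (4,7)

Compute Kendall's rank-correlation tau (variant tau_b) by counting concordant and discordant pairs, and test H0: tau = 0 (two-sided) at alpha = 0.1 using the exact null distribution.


Step 1: Enumerate the 21 unordered pairs (i,j) with i<j and classify each by sign(x_j-x_i) * sign(y_j-y_i).
  (1,2):dx=-5,dy=-6->C; (1,3):dx=-4,dy=-5->C; (1,4):dx=+3,dy=+6->C; (1,5):dx=+2,dy=+2->C
  (1,6):dx=+1,dy=+4->C; (1,7):dx=-2,dy=-2->C; (2,3):dx=+1,dy=+1->C; (2,4):dx=+8,dy=+12->C
  (2,5):dx=+7,dy=+8->C; (2,6):dx=+6,dy=+10->C; (2,7):dx=+3,dy=+4->C; (3,4):dx=+7,dy=+11->C
  (3,5):dx=+6,dy=+7->C; (3,6):dx=+5,dy=+9->C; (3,7):dx=+2,dy=+3->C; (4,5):dx=-1,dy=-4->C
  (4,6):dx=-2,dy=-2->C; (4,7):dx=-5,dy=-8->C; (5,6):dx=-1,dy=+2->D; (5,7):dx=-4,dy=-4->C
  (6,7):dx=-3,dy=-6->C
Step 2: C = 20, D = 1, total pairs = 21.
Step 3: tau = (C - D)/(n(n-1)/2) = (20 - 1)/21 = 0.904762.
Step 4: Exact two-sided p-value (enumerate n! = 5040 permutations of y under H0): p = 0.002778.
Step 5: alpha = 0.1. reject H0.

tau_b = 0.9048 (C=20, D=1), p = 0.002778, reject H0.


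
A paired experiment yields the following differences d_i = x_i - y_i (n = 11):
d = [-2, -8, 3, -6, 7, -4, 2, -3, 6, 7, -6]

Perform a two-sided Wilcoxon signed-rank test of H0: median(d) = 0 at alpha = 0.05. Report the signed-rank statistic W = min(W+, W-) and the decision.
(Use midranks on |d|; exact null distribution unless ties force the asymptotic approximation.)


Step 1: Drop any zero differences (none here) and take |d_i|.
|d| = [2, 8, 3, 6, 7, 4, 2, 3, 6, 7, 6]
Step 2: Midrank |d_i| (ties get averaged ranks).
ranks: |2|->1.5, |8|->11, |3|->3.5, |6|->7, |7|->9.5, |4|->5, |2|->1.5, |3|->3.5, |6|->7, |7|->9.5, |6|->7
Step 3: Attach original signs; sum ranks with positive sign and with negative sign.
W+ = 3.5 + 9.5 + 1.5 + 7 + 9.5 = 31
W- = 1.5 + 11 + 7 + 5 + 3.5 + 7 = 35
(Check: W+ + W- = 66 should equal n(n+1)/2 = 66.)
Step 4: Test statistic W = min(W+, W-) = 31.
Step 5: Ties in |d|, so use the tie-corrected normal approximation.
        E[W] = n(n+1)/4 = 11*12/4 = 33.
        Tie groups: |d|=2 (t=2), |d|=3 (t=2), |d|=6 (t=3), |d|=7 (t=2); sum(t^3 - t) = 42.
        Var[W] = n(n+1)(2n+1)/24 - sum(t^3-t)/48 = 3036/24 - 42/48 = 125.625.
        z = (W - E[W]) / sqrt(Var[W]) = (31 - 33) / 11.2083 = -0.1784.
        Two-sided p = 2*Phi(z) = 0.858378.
Step 6: alpha = 0.05. fail to reject H0.

W+ = 31, W- = 35, W = min = 31, p = 0.858378, fail to reject H0.


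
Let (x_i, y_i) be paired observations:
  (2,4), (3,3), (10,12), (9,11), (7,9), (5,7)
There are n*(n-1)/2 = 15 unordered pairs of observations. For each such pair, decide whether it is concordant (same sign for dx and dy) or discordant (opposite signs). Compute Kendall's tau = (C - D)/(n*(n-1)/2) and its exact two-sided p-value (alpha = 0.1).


Step 1: Enumerate the 15 unordered pairs (i,j) with i<j and classify each by sign(x_j-x_i) * sign(y_j-y_i).
  (1,2):dx=+1,dy=-1->D; (1,3):dx=+8,dy=+8->C; (1,4):dx=+7,dy=+7->C; (1,5):dx=+5,dy=+5->C
  (1,6):dx=+3,dy=+3->C; (2,3):dx=+7,dy=+9->C; (2,4):dx=+6,dy=+8->C; (2,5):dx=+4,dy=+6->C
  (2,6):dx=+2,dy=+4->C; (3,4):dx=-1,dy=-1->C; (3,5):dx=-3,dy=-3->C; (3,6):dx=-5,dy=-5->C
  (4,5):dx=-2,dy=-2->C; (4,6):dx=-4,dy=-4->C; (5,6):dx=-2,dy=-2->C
Step 2: C = 14, D = 1, total pairs = 15.
Step 3: tau = (C - D)/(n(n-1)/2) = (14 - 1)/15 = 0.866667.
Step 4: Exact two-sided p-value (enumerate n! = 720 permutations of y under H0): p = 0.016667.
Step 5: alpha = 0.1. reject H0.

tau_b = 0.8667 (C=14, D=1), p = 0.016667, reject H0.


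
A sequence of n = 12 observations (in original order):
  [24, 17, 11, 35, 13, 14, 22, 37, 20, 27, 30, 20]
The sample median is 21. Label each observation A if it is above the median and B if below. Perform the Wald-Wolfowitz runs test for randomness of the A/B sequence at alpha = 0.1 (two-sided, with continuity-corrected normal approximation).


Step 1: Compute median = 21; label A = above, B = below.
Labels in order: ABBABBAABAAB  (n_A = 6, n_B = 6)
Step 2: Count runs R = 8.
Step 3: Under H0 (random ordering), E[R] = 2*n_A*n_B/(n_A+n_B) + 1 = 2*6*6/12 + 1 = 7.0000.
        Var[R] = 2*n_A*n_B*(2*n_A*n_B - n_A - n_B) / ((n_A+n_B)^2 * (n_A+n_B-1)) = 4320/1584 = 2.7273.
        SD[R] = 1.6514.
Step 4: Continuity-corrected z = (R - 0.5 - E[R]) / SD[R] = (8 - 0.5 - 7.0000) / 1.6514 = 0.3028.
Step 5: Two-sided p-value via normal approximation = 2*(1 - Phi(|z|)) = 0.762069.
Step 6: alpha = 0.1. fail to reject H0.

R = 8, z = 0.3028, p = 0.762069, fail to reject H0.


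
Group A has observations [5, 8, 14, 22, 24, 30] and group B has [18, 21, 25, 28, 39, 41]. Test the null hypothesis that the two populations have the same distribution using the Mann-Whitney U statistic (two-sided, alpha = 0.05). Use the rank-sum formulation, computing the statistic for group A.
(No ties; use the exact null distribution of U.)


Step 1: Combine and sort all 12 observations; assign midranks.
sorted (value, group): (5,X), (8,X), (14,X), (18,Y), (21,Y), (22,X), (24,X), (25,Y), (28,Y), (30,X), (39,Y), (41,Y)
ranks: 5->1, 8->2, 14->3, 18->4, 21->5, 22->6, 24->7, 25->8, 28->9, 30->10, 39->11, 41->12
Step 2: Rank sum for X: R1 = 1 + 2 + 3 + 6 + 7 + 10 = 29.
Step 3: U_X = R1 - n1(n1+1)/2 = 29 - 6*7/2 = 29 - 21 = 8.
       U_Y = n1*n2 - U_X = 36 - 8 = 28.
Step 4: No ties, so the exact null distribution of U (based on enumerating the C(12,6) = 924 equally likely rank assignments) gives the two-sided p-value.
Step 5: p-value = 0.132035; compare to alpha = 0.05. fail to reject H0.

U_X = 8, p = 0.132035, fail to reject H0 at alpha = 0.05.


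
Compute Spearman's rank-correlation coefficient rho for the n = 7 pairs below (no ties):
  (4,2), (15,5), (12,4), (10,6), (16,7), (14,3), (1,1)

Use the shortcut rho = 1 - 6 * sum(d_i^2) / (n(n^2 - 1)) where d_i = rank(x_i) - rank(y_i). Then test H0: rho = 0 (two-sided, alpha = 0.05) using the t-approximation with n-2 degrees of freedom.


Step 1: Rank x and y separately (midranks; no ties here).
rank(x): 4->2, 15->6, 12->4, 10->3, 16->7, 14->5, 1->1
rank(y): 2->2, 5->5, 4->4, 6->6, 7->7, 3->3, 1->1
Step 2: d_i = R_x(i) - R_y(i); compute d_i^2.
  (2-2)^2=0, (6-5)^2=1, (4-4)^2=0, (3-6)^2=9, (7-7)^2=0, (5-3)^2=4, (1-1)^2=0
sum(d^2) = 14.
Step 3: rho = 1 - 6*14 / (7*(7^2 - 1)) = 1 - 84/336 = 0.750000.
Step 4: Under H0, t = rho * sqrt((n-2)/(1-rho^2)) = 2.5355 ~ t(5).
Step 5: Two-sided p-value from the t-distribution with 5 df = 0.052181.
Step 6: alpha = 0.05. fail to reject H0.

rho = 0.7500, p = 0.052181, fail to reject H0 at alpha = 0.05.


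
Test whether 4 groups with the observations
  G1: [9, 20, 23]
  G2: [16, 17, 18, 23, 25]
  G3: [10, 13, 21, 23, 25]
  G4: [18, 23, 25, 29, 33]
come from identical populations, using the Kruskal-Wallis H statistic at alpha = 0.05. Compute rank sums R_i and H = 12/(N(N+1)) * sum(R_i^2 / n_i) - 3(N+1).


Step 1: Combine all N = 18 observations and assign midranks.
sorted (value, group, rank): (9,G1,1), (10,G3,2), (13,G3,3), (16,G2,4), (17,G2,5), (18,G2,6.5), (18,G4,6.5), (20,G1,8), (21,G3,9), (23,G1,11.5), (23,G2,11.5), (23,G3,11.5), (23,G4,11.5), (25,G2,15), (25,G3,15), (25,G4,15), (29,G4,17), (33,G4,18)
Step 2: Sum ranks within each group.
R_1 = 20.5 (n_1 = 3)
R_2 = 42 (n_2 = 5)
R_3 = 40.5 (n_3 = 5)
R_4 = 68 (n_4 = 5)
Step 3: H = 12/(N(N+1)) * sum(R_i^2/n_i) - 3(N+1)
     = 12/(18*19) * (20.5^2/3 + 42^2/5 + 40.5^2/5 + 68^2/5) - 3*19
     = 0.035088 * 1745.73 - 57
     = 4.253801.
Step 4: Ties present; correction factor C = 1 - 90/(18^3 - 18) = 0.984520. Corrected H = 4.253801 / 0.984520 = 4.320685.
Step 5: Under H0, H ~ chi^2(3); p-value = 0.228853.
Step 6: alpha = 0.05. fail to reject H0.

H = 4.3207, df = 3, p = 0.228853, fail to reject H0.


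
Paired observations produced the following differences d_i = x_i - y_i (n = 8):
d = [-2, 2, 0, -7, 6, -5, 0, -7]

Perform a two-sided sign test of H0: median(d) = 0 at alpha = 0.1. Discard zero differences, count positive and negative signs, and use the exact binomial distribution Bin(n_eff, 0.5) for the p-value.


Step 1: Discard zero differences. Original n = 8; n_eff = number of nonzero differences = 6.
Nonzero differences (with sign): -2, +2, -7, +6, -5, -7
Step 2: Count signs: positive = 2, negative = 4.
Step 3: Under H0: P(positive) = 0.5, so the number of positives S ~ Bin(6, 0.5).
Step 4: Two-sided exact p-value = sum of Bin(6,0.5) probabilities at or below the observed probability = 0.687500.
Step 5: alpha = 0.1. fail to reject H0.

n_eff = 6, pos = 2, neg = 4, p = 0.687500, fail to reject H0.


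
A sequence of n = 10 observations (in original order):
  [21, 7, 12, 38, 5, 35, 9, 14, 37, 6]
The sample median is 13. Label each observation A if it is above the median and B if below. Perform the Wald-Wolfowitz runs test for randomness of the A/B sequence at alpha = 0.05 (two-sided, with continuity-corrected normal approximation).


Step 1: Compute median = 13; label A = above, B = below.
Labels in order: ABBABABAAB  (n_A = 5, n_B = 5)
Step 2: Count runs R = 8.
Step 3: Under H0 (random ordering), E[R] = 2*n_A*n_B/(n_A+n_B) + 1 = 2*5*5/10 + 1 = 6.0000.
        Var[R] = 2*n_A*n_B*(2*n_A*n_B - n_A - n_B) / ((n_A+n_B)^2 * (n_A+n_B-1)) = 2000/900 = 2.2222.
        SD[R] = 1.4907.
Step 4: Continuity-corrected z = (R - 0.5 - E[R]) / SD[R] = (8 - 0.5 - 6.0000) / 1.4907 = 1.0062.
Step 5: Two-sided p-value via normal approximation = 2*(1 - Phi(|z|)) = 0.314305.
Step 6: alpha = 0.05. fail to reject H0.

R = 8, z = 1.0062, p = 0.314305, fail to reject H0.


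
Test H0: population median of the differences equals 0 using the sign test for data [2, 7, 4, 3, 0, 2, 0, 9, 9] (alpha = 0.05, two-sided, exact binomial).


Step 1: Discard zero differences. Original n = 9; n_eff = number of nonzero differences = 7.
Nonzero differences (with sign): +2, +7, +4, +3, +2, +9, +9
Step 2: Count signs: positive = 7, negative = 0.
Step 3: Under H0: P(positive) = 0.5, so the number of positives S ~ Bin(7, 0.5).
Step 4: Two-sided exact p-value = sum of Bin(7,0.5) probabilities at or below the observed probability = 0.015625.
Step 5: alpha = 0.05. reject H0.

n_eff = 7, pos = 7, neg = 0, p = 0.015625, reject H0.


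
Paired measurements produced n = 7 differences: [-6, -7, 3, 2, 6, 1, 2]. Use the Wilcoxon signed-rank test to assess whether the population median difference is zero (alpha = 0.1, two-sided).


Step 1: Drop any zero differences (none here) and take |d_i|.
|d| = [6, 7, 3, 2, 6, 1, 2]
Step 2: Midrank |d_i| (ties get averaged ranks).
ranks: |6|->5.5, |7|->7, |3|->4, |2|->2.5, |6|->5.5, |1|->1, |2|->2.5
Step 3: Attach original signs; sum ranks with positive sign and with negative sign.
W+ = 4 + 2.5 + 5.5 + 1 + 2.5 = 15.5
W- = 5.5 + 7 = 12.5
(Check: W+ + W- = 28 should equal n(n+1)/2 = 28.)
Step 4: Test statistic W = min(W+, W-) = 12.5.
Step 5: Ties in |d|, so use the tie-corrected normal approximation.
        E[W] = n(n+1)/4 = 7*8/4 = 14.
        Tie groups: |d|=2 (t=2), |d|=6 (t=2); sum(t^3 - t) = 12.
        Var[W] = n(n+1)(2n+1)/24 - sum(t^3-t)/48 = 840/24 - 12/48 = 34.75.
        z = (W - E[W]) / sqrt(Var[W]) = (12.5 - 14) / 5.8949 = -0.2545.
        Two-sided p = 2*Phi(z) = 0.799143.
Step 6: alpha = 0.1. fail to reject H0.

W+ = 15.5, W- = 12.5, W = min = 12.5, p = 0.799143, fail to reject H0.


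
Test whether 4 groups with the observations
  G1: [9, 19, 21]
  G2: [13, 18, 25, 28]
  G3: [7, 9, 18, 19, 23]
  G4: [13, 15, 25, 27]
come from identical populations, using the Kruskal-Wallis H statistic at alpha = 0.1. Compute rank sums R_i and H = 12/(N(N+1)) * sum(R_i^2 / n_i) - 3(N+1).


Step 1: Combine all N = 16 observations and assign midranks.
sorted (value, group, rank): (7,G3,1), (9,G1,2.5), (9,G3,2.5), (13,G2,4.5), (13,G4,4.5), (15,G4,6), (18,G2,7.5), (18,G3,7.5), (19,G1,9.5), (19,G3,9.5), (21,G1,11), (23,G3,12), (25,G2,13.5), (25,G4,13.5), (27,G4,15), (28,G2,16)
Step 2: Sum ranks within each group.
R_1 = 23 (n_1 = 3)
R_2 = 41.5 (n_2 = 4)
R_3 = 32.5 (n_3 = 5)
R_4 = 39 (n_4 = 4)
Step 3: H = 12/(N(N+1)) * sum(R_i^2/n_i) - 3(N+1)
     = 12/(16*17) * (23^2/3 + 41.5^2/4 + 32.5^2/5 + 39^2/4) - 3*17
     = 0.044118 * 1198.4 - 51
     = 1.870404.
Step 4: Ties present; correction factor C = 1 - 30/(16^3 - 16) = 0.992647. Corrected H = 1.870404 / 0.992647 = 1.884259.
Step 5: Under H0, H ~ chi^2(3); p-value = 0.596773.
Step 6: alpha = 0.1. fail to reject H0.

H = 1.8843, df = 3, p = 0.596773, fail to reject H0.


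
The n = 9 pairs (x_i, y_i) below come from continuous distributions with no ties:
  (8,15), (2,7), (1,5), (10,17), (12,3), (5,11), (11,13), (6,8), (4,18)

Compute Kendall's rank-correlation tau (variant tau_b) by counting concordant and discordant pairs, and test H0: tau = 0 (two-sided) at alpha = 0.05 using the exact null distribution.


Step 1: Enumerate the 36 unordered pairs (i,j) with i<j and classify each by sign(x_j-x_i) * sign(y_j-y_i).
  (1,2):dx=-6,dy=-8->C; (1,3):dx=-7,dy=-10->C; (1,4):dx=+2,dy=+2->C; (1,5):dx=+4,dy=-12->D
  (1,6):dx=-3,dy=-4->C; (1,7):dx=+3,dy=-2->D; (1,8):dx=-2,dy=-7->C; (1,9):dx=-4,dy=+3->D
  (2,3):dx=-1,dy=-2->C; (2,4):dx=+8,dy=+10->C; (2,5):dx=+10,dy=-4->D; (2,6):dx=+3,dy=+4->C
  (2,7):dx=+9,dy=+6->C; (2,8):dx=+4,dy=+1->C; (2,9):dx=+2,dy=+11->C; (3,4):dx=+9,dy=+12->C
  (3,5):dx=+11,dy=-2->D; (3,6):dx=+4,dy=+6->C; (3,7):dx=+10,dy=+8->C; (3,8):dx=+5,dy=+3->C
  (3,9):dx=+3,dy=+13->C; (4,5):dx=+2,dy=-14->D; (4,6):dx=-5,dy=-6->C; (4,7):dx=+1,dy=-4->D
  (4,8):dx=-4,dy=-9->C; (4,9):dx=-6,dy=+1->D; (5,6):dx=-7,dy=+8->D; (5,7):dx=-1,dy=+10->D
  (5,8):dx=-6,dy=+5->D; (5,9):dx=-8,dy=+15->D; (6,7):dx=+6,dy=+2->C; (6,8):dx=+1,dy=-3->D
  (6,9):dx=-1,dy=+7->D; (7,8):dx=-5,dy=-5->C; (7,9):dx=-7,dy=+5->D; (8,9):dx=-2,dy=+10->D
Step 2: C = 20, D = 16, total pairs = 36.
Step 3: tau = (C - D)/(n(n-1)/2) = (20 - 16)/36 = 0.111111.
Step 4: Exact two-sided p-value (enumerate n! = 362880 permutations of y under H0): p = 0.761414.
Step 5: alpha = 0.05. fail to reject H0.

tau_b = 0.1111 (C=20, D=16), p = 0.761414, fail to reject H0.


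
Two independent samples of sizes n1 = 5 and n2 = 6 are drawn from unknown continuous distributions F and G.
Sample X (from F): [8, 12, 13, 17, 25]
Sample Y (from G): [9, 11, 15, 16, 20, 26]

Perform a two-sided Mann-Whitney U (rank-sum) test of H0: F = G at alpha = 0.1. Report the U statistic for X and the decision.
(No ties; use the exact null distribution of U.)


Step 1: Combine and sort all 11 observations; assign midranks.
sorted (value, group): (8,X), (9,Y), (11,Y), (12,X), (13,X), (15,Y), (16,Y), (17,X), (20,Y), (25,X), (26,Y)
ranks: 8->1, 9->2, 11->3, 12->4, 13->5, 15->6, 16->7, 17->8, 20->9, 25->10, 26->11
Step 2: Rank sum for X: R1 = 1 + 4 + 5 + 8 + 10 = 28.
Step 3: U_X = R1 - n1(n1+1)/2 = 28 - 5*6/2 = 28 - 15 = 13.
       U_Y = n1*n2 - U_X = 30 - 13 = 17.
Step 4: No ties, so the exact null distribution of U (based on enumerating the C(11,5) = 462 equally likely rank assignments) gives the two-sided p-value.
Step 5: p-value = 0.792208; compare to alpha = 0.1. fail to reject H0.

U_X = 13, p = 0.792208, fail to reject H0 at alpha = 0.1.


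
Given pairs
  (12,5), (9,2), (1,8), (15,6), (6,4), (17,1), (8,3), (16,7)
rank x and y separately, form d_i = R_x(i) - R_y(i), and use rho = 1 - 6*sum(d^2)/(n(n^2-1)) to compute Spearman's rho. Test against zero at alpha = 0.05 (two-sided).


Step 1: Rank x and y separately (midranks; no ties here).
rank(x): 12->5, 9->4, 1->1, 15->6, 6->2, 17->8, 8->3, 16->7
rank(y): 5->5, 2->2, 8->8, 6->6, 4->4, 1->1, 3->3, 7->7
Step 2: d_i = R_x(i) - R_y(i); compute d_i^2.
  (5-5)^2=0, (4-2)^2=4, (1-8)^2=49, (6-6)^2=0, (2-4)^2=4, (8-1)^2=49, (3-3)^2=0, (7-7)^2=0
sum(d^2) = 106.
Step 3: rho = 1 - 6*106 / (8*(8^2 - 1)) = 1 - 636/504 = -0.261905.
Step 4: Under H0, t = rho * sqrt((n-2)/(1-rho^2)) = -0.6647 ~ t(6).
Step 5: Two-sided p-value from the t-distribution with 6 df = 0.530923.
Step 6: alpha = 0.05. fail to reject H0.

rho = -0.2619, p = 0.530923, fail to reject H0 at alpha = 0.05.


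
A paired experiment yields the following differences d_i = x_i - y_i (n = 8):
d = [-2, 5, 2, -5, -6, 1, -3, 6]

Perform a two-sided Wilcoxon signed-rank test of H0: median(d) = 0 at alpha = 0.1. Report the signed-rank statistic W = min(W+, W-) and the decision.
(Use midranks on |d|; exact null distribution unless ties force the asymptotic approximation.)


Step 1: Drop any zero differences (none here) and take |d_i|.
|d| = [2, 5, 2, 5, 6, 1, 3, 6]
Step 2: Midrank |d_i| (ties get averaged ranks).
ranks: |2|->2.5, |5|->5.5, |2|->2.5, |5|->5.5, |6|->7.5, |1|->1, |3|->4, |6|->7.5
Step 3: Attach original signs; sum ranks with positive sign and with negative sign.
W+ = 5.5 + 2.5 + 1 + 7.5 = 16.5
W- = 2.5 + 5.5 + 7.5 + 4 = 19.5
(Check: W+ + W- = 36 should equal n(n+1)/2 = 36.)
Step 4: Test statistic W = min(W+, W-) = 16.5.
Step 5: Ties in |d|, so use the tie-corrected normal approximation.
        E[W] = n(n+1)/4 = 8*9/4 = 18.
        Tie groups: |d|=2 (t=2), |d|=5 (t=2), |d|=6 (t=2); sum(t^3 - t) = 18.
        Var[W] = n(n+1)(2n+1)/24 - sum(t^3-t)/48 = 1224/24 - 18/48 = 50.625.
        z = (W - E[W]) / sqrt(Var[W]) = (16.5 - 18) / 7.1151 = -0.2108.
        Two-sided p = 2*Phi(z) = 0.833029.
Step 6: alpha = 0.1. fail to reject H0.

W+ = 16.5, W- = 19.5, W = min = 16.5, p = 0.833029, fail to reject H0.


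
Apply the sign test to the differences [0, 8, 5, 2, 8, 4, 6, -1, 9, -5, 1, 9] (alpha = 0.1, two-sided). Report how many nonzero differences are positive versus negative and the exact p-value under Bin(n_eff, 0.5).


Step 1: Discard zero differences. Original n = 12; n_eff = number of nonzero differences = 11.
Nonzero differences (with sign): +8, +5, +2, +8, +4, +6, -1, +9, -5, +1, +9
Step 2: Count signs: positive = 9, negative = 2.
Step 3: Under H0: P(positive) = 0.5, so the number of positives S ~ Bin(11, 0.5).
Step 4: Two-sided exact p-value = sum of Bin(11,0.5) probabilities at or below the observed probability = 0.065430.
Step 5: alpha = 0.1. reject H0.

n_eff = 11, pos = 9, neg = 2, p = 0.065430, reject H0.


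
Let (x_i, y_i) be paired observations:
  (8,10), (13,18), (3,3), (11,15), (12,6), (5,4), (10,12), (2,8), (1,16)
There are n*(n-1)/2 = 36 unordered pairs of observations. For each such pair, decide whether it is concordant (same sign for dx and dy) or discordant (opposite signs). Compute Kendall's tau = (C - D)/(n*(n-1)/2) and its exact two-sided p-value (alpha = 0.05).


Step 1: Enumerate the 36 unordered pairs (i,j) with i<j and classify each by sign(x_j-x_i) * sign(y_j-y_i).
  (1,2):dx=+5,dy=+8->C; (1,3):dx=-5,dy=-7->C; (1,4):dx=+3,dy=+5->C; (1,5):dx=+4,dy=-4->D
  (1,6):dx=-3,dy=-6->C; (1,7):dx=+2,dy=+2->C; (1,8):dx=-6,dy=-2->C; (1,9):dx=-7,dy=+6->D
  (2,3):dx=-10,dy=-15->C; (2,4):dx=-2,dy=-3->C; (2,5):dx=-1,dy=-12->C; (2,6):dx=-8,dy=-14->C
  (2,7):dx=-3,dy=-6->C; (2,8):dx=-11,dy=-10->C; (2,9):dx=-12,dy=-2->C; (3,4):dx=+8,dy=+12->C
  (3,5):dx=+9,dy=+3->C; (3,6):dx=+2,dy=+1->C; (3,7):dx=+7,dy=+9->C; (3,8):dx=-1,dy=+5->D
  (3,9):dx=-2,dy=+13->D; (4,5):dx=+1,dy=-9->D; (4,6):dx=-6,dy=-11->C; (4,7):dx=-1,dy=-3->C
  (4,8):dx=-9,dy=-7->C; (4,9):dx=-10,dy=+1->D; (5,6):dx=-7,dy=-2->C; (5,7):dx=-2,dy=+6->D
  (5,8):dx=-10,dy=+2->D; (5,9):dx=-11,dy=+10->D; (6,7):dx=+5,dy=+8->C; (6,8):dx=-3,dy=+4->D
  (6,9):dx=-4,dy=+12->D; (7,8):dx=-8,dy=-4->C; (7,9):dx=-9,dy=+4->D; (8,9):dx=-1,dy=+8->D
Step 2: C = 23, D = 13, total pairs = 36.
Step 3: tau = (C - D)/(n(n-1)/2) = (23 - 13)/36 = 0.277778.
Step 4: Exact two-sided p-value (enumerate n! = 362880 permutations of y under H0): p = 0.358488.
Step 5: alpha = 0.05. fail to reject H0.

tau_b = 0.2778 (C=23, D=13), p = 0.358488, fail to reject H0.


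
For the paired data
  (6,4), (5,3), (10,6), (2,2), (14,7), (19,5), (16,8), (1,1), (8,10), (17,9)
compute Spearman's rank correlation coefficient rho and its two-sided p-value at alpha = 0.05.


Step 1: Rank x and y separately (midranks; no ties here).
rank(x): 6->4, 5->3, 10->6, 2->2, 14->7, 19->10, 16->8, 1->1, 8->5, 17->9
rank(y): 4->4, 3->3, 6->6, 2->2, 7->7, 5->5, 8->8, 1->1, 10->10, 9->9
Step 2: d_i = R_x(i) - R_y(i); compute d_i^2.
  (4-4)^2=0, (3-3)^2=0, (6-6)^2=0, (2-2)^2=0, (7-7)^2=0, (10-5)^2=25, (8-8)^2=0, (1-1)^2=0, (5-10)^2=25, (9-9)^2=0
sum(d^2) = 50.
Step 3: rho = 1 - 6*50 / (10*(10^2 - 1)) = 1 - 300/990 = 0.696970.
Step 4: Under H0, t = rho * sqrt((n-2)/(1-rho^2)) = 2.7490 ~ t(8).
Step 5: Two-sided p-value from the t-distribution with 8 df = 0.025097.
Step 6: alpha = 0.05. reject H0.

rho = 0.6970, p = 0.025097, reject H0 at alpha = 0.05.


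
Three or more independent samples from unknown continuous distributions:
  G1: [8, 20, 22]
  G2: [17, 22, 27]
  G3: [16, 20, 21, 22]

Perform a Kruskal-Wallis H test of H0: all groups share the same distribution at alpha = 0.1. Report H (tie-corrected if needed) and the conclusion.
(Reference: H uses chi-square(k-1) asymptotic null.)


Step 1: Combine all N = 10 observations and assign midranks.
sorted (value, group, rank): (8,G1,1), (16,G3,2), (17,G2,3), (20,G1,4.5), (20,G3,4.5), (21,G3,6), (22,G1,8), (22,G2,8), (22,G3,8), (27,G2,10)
Step 2: Sum ranks within each group.
R_1 = 13.5 (n_1 = 3)
R_2 = 21 (n_2 = 3)
R_3 = 20.5 (n_3 = 4)
Step 3: H = 12/(N(N+1)) * sum(R_i^2/n_i) - 3(N+1)
     = 12/(10*11) * (13.5^2/3 + 21^2/3 + 20.5^2/4) - 3*11
     = 0.109091 * 312.812 - 33
     = 1.125000.
Step 4: Ties present; correction factor C = 1 - 30/(10^3 - 10) = 0.969697. Corrected H = 1.125000 / 0.969697 = 1.160156.
Step 5: Under H0, H ~ chi^2(2); p-value = 0.559855.
Step 6: alpha = 0.1. fail to reject H0.

H = 1.1602, df = 2, p = 0.559855, fail to reject H0.


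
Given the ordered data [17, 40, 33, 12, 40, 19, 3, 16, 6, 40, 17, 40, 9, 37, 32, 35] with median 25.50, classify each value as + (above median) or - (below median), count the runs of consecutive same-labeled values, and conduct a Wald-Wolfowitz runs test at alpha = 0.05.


Step 1: Compute median = 25.50; label A = above, B = below.
Labels in order: BAABABBBBABABAAA  (n_A = 8, n_B = 8)
Step 2: Count runs R = 10.
Step 3: Under H0 (random ordering), E[R] = 2*n_A*n_B/(n_A+n_B) + 1 = 2*8*8/16 + 1 = 9.0000.
        Var[R] = 2*n_A*n_B*(2*n_A*n_B - n_A - n_B) / ((n_A+n_B)^2 * (n_A+n_B-1)) = 14336/3840 = 3.7333.
        SD[R] = 1.9322.
Step 4: Continuity-corrected z = (R - 0.5 - E[R]) / SD[R] = (10 - 0.5 - 9.0000) / 1.9322 = 0.2588.
Step 5: Two-sided p-value via normal approximation = 2*(1 - Phi(|z|)) = 0.795809.
Step 6: alpha = 0.05. fail to reject H0.

R = 10, z = 0.2588, p = 0.795809, fail to reject H0.


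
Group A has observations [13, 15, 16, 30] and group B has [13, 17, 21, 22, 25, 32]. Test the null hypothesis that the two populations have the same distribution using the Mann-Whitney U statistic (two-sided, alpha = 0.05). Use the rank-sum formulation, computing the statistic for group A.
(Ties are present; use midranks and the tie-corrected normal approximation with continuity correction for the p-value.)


Step 1: Combine and sort all 10 observations; assign midranks.
sorted (value, group): (13,X), (13,Y), (15,X), (16,X), (17,Y), (21,Y), (22,Y), (25,Y), (30,X), (32,Y)
ranks: 13->1.5, 13->1.5, 15->3, 16->4, 17->5, 21->6, 22->7, 25->8, 30->9, 32->10
Step 2: Rank sum for X: R1 = 1.5 + 3 + 4 + 9 = 17.5.
Step 3: U_X = R1 - n1(n1+1)/2 = 17.5 - 4*5/2 = 17.5 - 10 = 7.5.
       U_Y = n1*n2 - U_X = 24 - 7.5 = 16.5.
Step 4: Ties are present, so use the tie-corrected normal approximation (with continuity correction) for the p-value.
Step 5: p-value = 0.392330; compare to alpha = 0.05. fail to reject H0.

U_X = 7.5, p = 0.392330, fail to reject H0 at alpha = 0.05.


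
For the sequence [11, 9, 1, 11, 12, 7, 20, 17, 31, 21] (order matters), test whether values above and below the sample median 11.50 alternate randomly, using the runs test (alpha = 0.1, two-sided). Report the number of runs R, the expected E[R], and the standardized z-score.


Step 1: Compute median = 11.50; label A = above, B = below.
Labels in order: BBBBABAAAA  (n_A = 5, n_B = 5)
Step 2: Count runs R = 4.
Step 3: Under H0 (random ordering), E[R] = 2*n_A*n_B/(n_A+n_B) + 1 = 2*5*5/10 + 1 = 6.0000.
        Var[R] = 2*n_A*n_B*(2*n_A*n_B - n_A - n_B) / ((n_A+n_B)^2 * (n_A+n_B-1)) = 2000/900 = 2.2222.
        SD[R] = 1.4907.
Step 4: Continuity-corrected z = (R + 0.5 - E[R]) / SD[R] = (4 + 0.5 - 6.0000) / 1.4907 = -1.0062.
Step 5: Two-sided p-value via normal approximation = 2*(1 - Phi(|z|)) = 0.314305.
Step 6: alpha = 0.1. fail to reject H0.

R = 4, z = -1.0062, p = 0.314305, fail to reject H0.


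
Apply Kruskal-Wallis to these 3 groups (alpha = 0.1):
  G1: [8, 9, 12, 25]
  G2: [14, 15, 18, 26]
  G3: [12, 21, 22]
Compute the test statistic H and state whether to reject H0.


Step 1: Combine all N = 11 observations and assign midranks.
sorted (value, group, rank): (8,G1,1), (9,G1,2), (12,G1,3.5), (12,G3,3.5), (14,G2,5), (15,G2,6), (18,G2,7), (21,G3,8), (22,G3,9), (25,G1,10), (26,G2,11)
Step 2: Sum ranks within each group.
R_1 = 16.5 (n_1 = 4)
R_2 = 29 (n_2 = 4)
R_3 = 20.5 (n_3 = 3)
Step 3: H = 12/(N(N+1)) * sum(R_i^2/n_i) - 3(N+1)
     = 12/(11*12) * (16.5^2/4 + 29^2/4 + 20.5^2/3) - 3*12
     = 0.090909 * 418.396 - 36
     = 2.035985.
Step 4: Ties present; correction factor C = 1 - 6/(11^3 - 11) = 0.995455. Corrected H = 2.035985 / 0.995455 = 2.045282.
Step 5: Under H0, H ~ chi^2(2); p-value = 0.359644.
Step 6: alpha = 0.1. fail to reject H0.

H = 2.0453, df = 2, p = 0.359644, fail to reject H0.


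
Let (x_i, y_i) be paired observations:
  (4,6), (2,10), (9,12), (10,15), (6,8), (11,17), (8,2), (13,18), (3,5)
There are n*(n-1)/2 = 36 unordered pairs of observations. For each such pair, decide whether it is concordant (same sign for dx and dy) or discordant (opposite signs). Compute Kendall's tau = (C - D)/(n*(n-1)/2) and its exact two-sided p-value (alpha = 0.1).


Step 1: Enumerate the 36 unordered pairs (i,j) with i<j and classify each by sign(x_j-x_i) * sign(y_j-y_i).
  (1,2):dx=-2,dy=+4->D; (1,3):dx=+5,dy=+6->C; (1,4):dx=+6,dy=+9->C; (1,5):dx=+2,dy=+2->C
  (1,6):dx=+7,dy=+11->C; (1,7):dx=+4,dy=-4->D; (1,8):dx=+9,dy=+12->C; (1,9):dx=-1,dy=-1->C
  (2,3):dx=+7,dy=+2->C; (2,4):dx=+8,dy=+5->C; (2,5):dx=+4,dy=-2->D; (2,6):dx=+9,dy=+7->C
  (2,7):dx=+6,dy=-8->D; (2,8):dx=+11,dy=+8->C; (2,9):dx=+1,dy=-5->D; (3,4):dx=+1,dy=+3->C
  (3,5):dx=-3,dy=-4->C; (3,6):dx=+2,dy=+5->C; (3,7):dx=-1,dy=-10->C; (3,8):dx=+4,dy=+6->C
  (3,9):dx=-6,dy=-7->C; (4,5):dx=-4,dy=-7->C; (4,6):dx=+1,dy=+2->C; (4,7):dx=-2,dy=-13->C
  (4,8):dx=+3,dy=+3->C; (4,9):dx=-7,dy=-10->C; (5,6):dx=+5,dy=+9->C; (5,7):dx=+2,dy=-6->D
  (5,8):dx=+7,dy=+10->C; (5,9):dx=-3,dy=-3->C; (6,7):dx=-3,dy=-15->C; (6,8):dx=+2,dy=+1->C
  (6,9):dx=-8,dy=-12->C; (7,8):dx=+5,dy=+16->C; (7,9):dx=-5,dy=+3->D; (8,9):dx=-10,dy=-13->C
Step 2: C = 29, D = 7, total pairs = 36.
Step 3: tau = (C - D)/(n(n-1)/2) = (29 - 7)/36 = 0.611111.
Step 4: Exact two-sided p-value (enumerate n! = 362880 permutations of y under H0): p = 0.024741.
Step 5: alpha = 0.1. reject H0.

tau_b = 0.6111 (C=29, D=7), p = 0.024741, reject H0.


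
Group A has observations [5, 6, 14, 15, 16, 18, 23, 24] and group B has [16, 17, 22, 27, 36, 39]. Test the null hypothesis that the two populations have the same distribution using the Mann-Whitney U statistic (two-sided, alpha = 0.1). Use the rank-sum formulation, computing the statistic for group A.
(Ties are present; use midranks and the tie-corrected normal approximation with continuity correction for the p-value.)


Step 1: Combine and sort all 14 observations; assign midranks.
sorted (value, group): (5,X), (6,X), (14,X), (15,X), (16,X), (16,Y), (17,Y), (18,X), (22,Y), (23,X), (24,X), (27,Y), (36,Y), (39,Y)
ranks: 5->1, 6->2, 14->3, 15->4, 16->5.5, 16->5.5, 17->7, 18->8, 22->9, 23->10, 24->11, 27->12, 36->13, 39->14
Step 2: Rank sum for X: R1 = 1 + 2 + 3 + 4 + 5.5 + 8 + 10 + 11 = 44.5.
Step 3: U_X = R1 - n1(n1+1)/2 = 44.5 - 8*9/2 = 44.5 - 36 = 8.5.
       U_Y = n1*n2 - U_X = 48 - 8.5 = 39.5.
Step 4: Ties are present, so use the tie-corrected normal approximation (with continuity correction) for the p-value.
Step 5: p-value = 0.052547; compare to alpha = 0.1. reject H0.

U_X = 8.5, p = 0.052547, reject H0 at alpha = 0.1.
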